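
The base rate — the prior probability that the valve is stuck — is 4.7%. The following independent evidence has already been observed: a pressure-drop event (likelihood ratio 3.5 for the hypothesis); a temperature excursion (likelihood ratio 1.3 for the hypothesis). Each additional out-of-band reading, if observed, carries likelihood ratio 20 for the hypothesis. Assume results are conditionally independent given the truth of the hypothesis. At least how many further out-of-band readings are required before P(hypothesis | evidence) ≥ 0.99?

3

Prior odds = 0.047/0.953 = 47/953.
Combined Bayes factor of the evidence already in hand = 3.5 × 1.3 = 4.55.
Odds after that evidence = (47/953) × 4.55 = 4277/19060.
Target odds = 0.99/0.01 = 99.
Need 20ⁿ ≥ 99 ÷ (4277/19060) = 1886940/4277.
20² = 400 falls short of 1886940/4277 but 20³ = 8000 reaches it, so n = 3.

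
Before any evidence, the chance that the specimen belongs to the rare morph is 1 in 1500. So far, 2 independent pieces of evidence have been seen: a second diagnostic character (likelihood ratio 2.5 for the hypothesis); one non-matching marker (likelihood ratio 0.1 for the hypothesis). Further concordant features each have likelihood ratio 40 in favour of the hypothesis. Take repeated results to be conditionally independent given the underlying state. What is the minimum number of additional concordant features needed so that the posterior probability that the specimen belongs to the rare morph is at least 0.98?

Prior odds = (1/1500)/(1499/1500) = 1/1499.
Combined Bayes factor of the evidence already in hand = 2.5 × 0.1 = 0.25.
Odds after that evidence = (1/1499) × 0.25 = 1/5996.
Target odds = 0.98/0.02 = 49.
Need 40ⁿ ≥ 49 ÷ (1/5996) = 293804.
40³ = 64000 falls short of 293804 but 40⁴ = 2560000 reaches it, so n = 4.

4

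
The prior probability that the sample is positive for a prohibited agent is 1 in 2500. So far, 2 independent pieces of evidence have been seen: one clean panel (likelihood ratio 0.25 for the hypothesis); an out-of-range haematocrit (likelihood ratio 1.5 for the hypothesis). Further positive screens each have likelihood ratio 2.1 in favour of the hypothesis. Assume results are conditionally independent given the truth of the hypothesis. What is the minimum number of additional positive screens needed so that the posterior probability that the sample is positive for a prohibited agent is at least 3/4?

14

Prior odds = 0.0004/0.9996 = 1/2499.
Combined Bayes factor of the evidence already in hand = 0.25 × 1.5 = 0.375.
Odds after that evidence = (1/2499) × 0.375 = 1/6664.
Target odds = 0.75/0.25 = 3.
Need 2.1ⁿ ≥ 3 ÷ (1/6664) = 19992.
2.1¹³ ≈15447.2 falls short of 19992 but 2.1¹⁴ ≈32439.2 reaches it, so n = 14.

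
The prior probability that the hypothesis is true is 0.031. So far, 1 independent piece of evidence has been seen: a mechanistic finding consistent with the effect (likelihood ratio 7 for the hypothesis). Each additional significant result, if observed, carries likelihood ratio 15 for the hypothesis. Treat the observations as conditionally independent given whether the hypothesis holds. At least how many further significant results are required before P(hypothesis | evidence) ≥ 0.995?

3

Prior odds = 0.031/0.969 = 31/969.
Bayes factor of the evidence already in hand = 7.
Odds after that evidence = (31/969) × 7 = 217/969.
Target odds = 0.995/0.005 = 199.
Need 15ⁿ ≥ 199 ÷ (217/969) = 192831/217.
15² = 225 falls short of 192831/217 but 15³ = 3375 reaches it, so n = 3.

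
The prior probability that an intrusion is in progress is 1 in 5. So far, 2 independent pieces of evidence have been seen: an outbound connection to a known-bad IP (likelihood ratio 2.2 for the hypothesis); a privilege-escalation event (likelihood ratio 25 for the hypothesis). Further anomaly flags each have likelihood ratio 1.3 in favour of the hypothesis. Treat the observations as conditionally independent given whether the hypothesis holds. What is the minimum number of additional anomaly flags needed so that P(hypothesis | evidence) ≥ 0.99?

8

Prior odds = 0.2/0.8 = 0.25.
Combined Bayes factor of the evidence already in hand = 2.2 × 25 = 55.
Odds after that evidence = 0.25 × 55 = 13.75.
Target odds = 0.99/0.01 = 99.
Need 1.3ⁿ ≥ 99 ÷ 13.75 = 7.2.
1.3⁷ = 62748517/10000000 falls short of 7.2 but 1.3⁸ = 815730721/100000000 reaches it, so n = 8.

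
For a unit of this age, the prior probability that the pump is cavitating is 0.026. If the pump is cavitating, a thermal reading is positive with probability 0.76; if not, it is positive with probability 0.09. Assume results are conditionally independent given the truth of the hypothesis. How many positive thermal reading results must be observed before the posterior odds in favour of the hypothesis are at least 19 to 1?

4

Prior odds = 0.026/0.974 = 13/487.
Likelihood ratio of a positive = 0.76/0.09 = 76/9.
Target odds = 19.
Need (13/487) × (76/9)ⁿ ≥ 19, i.e. (76/9)ⁿ ≥ 9253/13.
(76/9)³ = 438976/729 falls short of 9253/13 but (76/9)⁴ = 33362176/6561 reaches it, so n = 4.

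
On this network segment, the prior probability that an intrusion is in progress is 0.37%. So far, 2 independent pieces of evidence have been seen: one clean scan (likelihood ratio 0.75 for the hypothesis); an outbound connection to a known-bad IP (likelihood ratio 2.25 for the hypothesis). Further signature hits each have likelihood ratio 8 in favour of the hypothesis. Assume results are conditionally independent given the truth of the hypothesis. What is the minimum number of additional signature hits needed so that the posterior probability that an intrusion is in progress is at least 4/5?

4

Prior odds = 0.0037/0.9963 = 37/9963.
Combined Bayes factor of the evidence already in hand = 0.75 × 2.25 = 1.6875.
Odds after that evidence = (37/9963) × 1.6875 = 37/5904.
Target odds = 0.8/0.2 = 4.
Need 8ⁿ ≥ 4 ÷ (37/5904) = 23616/37.
8³ = 512 falls short of 23616/37 but 8⁴ = 4096 reaches it, so n = 4.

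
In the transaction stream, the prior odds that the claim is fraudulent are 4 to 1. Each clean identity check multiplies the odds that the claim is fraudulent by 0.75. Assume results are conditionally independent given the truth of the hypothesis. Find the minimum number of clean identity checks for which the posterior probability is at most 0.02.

19

Prior odds = 4.
Likelihood ratio per clean identity check = 0.75.
Target posterior odds = 0.02/0.98 = 1/49.
Need 4 × 0.75ⁿ ≤ 1/49, i.e. 0.75ⁿ ≤ 1/196.
0.75¹⁸ ≈0.00563771 is still above 1/196 but 0.75¹⁹ ≈0.00422828 is at or below it, so n = 19.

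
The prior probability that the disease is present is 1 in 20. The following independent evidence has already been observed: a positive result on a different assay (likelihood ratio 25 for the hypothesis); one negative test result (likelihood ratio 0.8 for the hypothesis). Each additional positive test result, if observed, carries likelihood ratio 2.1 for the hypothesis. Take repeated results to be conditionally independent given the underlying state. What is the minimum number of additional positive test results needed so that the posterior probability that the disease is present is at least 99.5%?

8

Prior odds = 0.05/0.95 = 1/19.
Combined Bayes factor of the evidence already in hand = 25 × 0.8 = 20.
Odds after that evidence = (1/19) × 20 = 20/19.
Target odds = 0.995/0.005 = 199.
Need 2.1ⁿ ≥ 199 ÷ (20/19) = 189.05.
2.1⁷ ≈180.109 falls short of 189.05 but 2.1⁸ ≈378.229 reaches it, so n = 8.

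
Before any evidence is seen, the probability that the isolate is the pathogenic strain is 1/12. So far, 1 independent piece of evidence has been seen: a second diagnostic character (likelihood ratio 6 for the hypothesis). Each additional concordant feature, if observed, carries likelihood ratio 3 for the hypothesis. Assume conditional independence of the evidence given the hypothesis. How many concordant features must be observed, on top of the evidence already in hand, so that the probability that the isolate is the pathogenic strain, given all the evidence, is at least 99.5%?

6

Prior odds = (1/12)/(11/12) = 1/11.
Bayes factor of the evidence already in hand = 6.
Odds after that evidence = (1/11) × 6 = 6/11.
Target odds = 0.995/0.005 = 199.
Need 3ⁿ ≥ 199 ÷ (6/11) = 2189/6.
3⁵ = 243 falls short of 2189/6 but 3⁶ = 729 reaches it, so n = 6.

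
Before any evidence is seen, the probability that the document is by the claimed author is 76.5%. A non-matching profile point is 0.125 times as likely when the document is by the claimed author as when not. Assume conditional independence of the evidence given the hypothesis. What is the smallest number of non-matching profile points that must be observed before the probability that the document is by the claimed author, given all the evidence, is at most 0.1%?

Prior odds: 0.765 ÷ 0.235 = 153/47.
Likelihood ratio per non-matching profile point = 0.125.
Target posterior odds = 0.001/0.999 = 1/999.
Need (153/47) × 0.125ⁿ ≤ 1/999, i.e. 0.125ⁿ ≤ 47/152847.
0.125³ = 0.001953125 is still above 47/152847 but 0.125⁴ = 1/4096 is at or below it, so n = 4.

4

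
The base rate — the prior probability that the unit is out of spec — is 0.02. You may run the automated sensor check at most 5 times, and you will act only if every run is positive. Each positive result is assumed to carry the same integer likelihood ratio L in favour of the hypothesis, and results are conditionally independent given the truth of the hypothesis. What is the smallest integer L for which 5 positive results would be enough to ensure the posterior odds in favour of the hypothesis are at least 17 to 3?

4

Prior odds = 0.02/0.98 = 1/49.
Target odds = 17/3.
Need L⁵ ≥ 17/3 ÷ (1/49) = 833/3.
3⁵ = 243 < 833/3 ≤ 1024 = 4⁵, so L = 4.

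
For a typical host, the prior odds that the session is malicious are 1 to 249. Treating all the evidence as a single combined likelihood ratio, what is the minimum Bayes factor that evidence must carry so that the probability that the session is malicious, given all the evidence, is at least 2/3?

498

Prior odds = 1/249.
Target odds = (2/3)/(1/3) = 2.
Required Bayes factor = 2 ÷ (1/249) = 498.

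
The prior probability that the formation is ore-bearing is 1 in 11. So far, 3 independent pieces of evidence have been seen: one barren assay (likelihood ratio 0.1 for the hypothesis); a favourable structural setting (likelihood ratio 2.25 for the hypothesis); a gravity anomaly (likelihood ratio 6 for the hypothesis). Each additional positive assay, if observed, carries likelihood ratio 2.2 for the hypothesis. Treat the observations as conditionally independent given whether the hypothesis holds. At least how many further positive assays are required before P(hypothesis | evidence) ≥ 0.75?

Prior odds = (1/11)/(10/11) = 0.1.
Combined Bayes factor of the evidence already in hand = 0.1 × 2.25 × 6 = 1.35.
Odds after that evidence = 0.1 × 1.35 = 0.135.
Target odds = 0.75/0.25 = 3.
Need 2.2ⁿ ≥ 3 ÷ 0.135 = 200/9.
2.2³ = 10.648 falls short of 200/9 but 2.2⁴ = 23.4256 reaches it, so n = 4.

4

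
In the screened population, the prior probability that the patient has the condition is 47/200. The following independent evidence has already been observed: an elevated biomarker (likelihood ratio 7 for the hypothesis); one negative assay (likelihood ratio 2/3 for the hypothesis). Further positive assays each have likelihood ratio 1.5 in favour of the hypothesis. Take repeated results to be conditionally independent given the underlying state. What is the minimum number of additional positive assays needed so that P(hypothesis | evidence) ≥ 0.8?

3

Prior odds = 0.235/0.765 = 47/153.
Combined Bayes factor of the evidence already in hand = 7 × (2/3) = 14/3.
Odds after that evidence = (47/153) × 14/3 = 658/459.
Target odds = 0.8/0.2 = 4.
Need 1.5ⁿ ≥ 4 ÷ (658/459) = 918/329.
1.5² = 2.25 falls short of 918/329 but 1.5³ = 3.375 reaches it, so n = 3.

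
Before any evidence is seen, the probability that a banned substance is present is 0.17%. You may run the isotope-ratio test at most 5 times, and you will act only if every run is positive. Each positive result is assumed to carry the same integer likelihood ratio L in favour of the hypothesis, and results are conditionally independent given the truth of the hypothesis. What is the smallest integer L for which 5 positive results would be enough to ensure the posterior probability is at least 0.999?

15

Prior odds = 0.0017/0.9983 = 17/9983.
Target odds = 0.999/0.001 = 999.
Need L⁵ ≥ 999 ÷ (17/9983) = 9973017/17.
14⁵ = 537824 < 9973017/17 ≤ 759375 = 15⁵, so L = 15.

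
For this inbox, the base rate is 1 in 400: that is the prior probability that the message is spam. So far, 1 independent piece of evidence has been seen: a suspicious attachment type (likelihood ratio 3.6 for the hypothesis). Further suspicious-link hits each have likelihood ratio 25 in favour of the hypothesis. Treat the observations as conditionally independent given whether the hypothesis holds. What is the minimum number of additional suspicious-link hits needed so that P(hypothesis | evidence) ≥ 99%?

3

Prior odds = 0.0025/0.9975 = 1/399.
Bayes factor of the evidence already in hand = 3.6.
Odds after that evidence = (1/399) × 3.6 = 6/665.
Target odds = 0.99/0.01 = 99.
Need 25ⁿ ≥ 99 ÷ (6/665) = 10972.5.
25² = 625 falls short of 10972.5 but 25³ = 15625 reaches it, so n = 3.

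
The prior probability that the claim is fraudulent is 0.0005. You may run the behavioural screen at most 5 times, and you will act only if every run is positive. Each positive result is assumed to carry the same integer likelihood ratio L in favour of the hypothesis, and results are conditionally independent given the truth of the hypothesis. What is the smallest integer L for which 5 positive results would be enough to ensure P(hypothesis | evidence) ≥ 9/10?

Prior odds = 0.0005/0.9995 = 1/1999.
Target odds = 0.9/0.1 = 9.
Need L⁵ ≥ 9 ÷ (1/1999) = 17991.
7⁵ = 16807 < 17991 ≤ 32768 = 8⁵, so L = 8.

8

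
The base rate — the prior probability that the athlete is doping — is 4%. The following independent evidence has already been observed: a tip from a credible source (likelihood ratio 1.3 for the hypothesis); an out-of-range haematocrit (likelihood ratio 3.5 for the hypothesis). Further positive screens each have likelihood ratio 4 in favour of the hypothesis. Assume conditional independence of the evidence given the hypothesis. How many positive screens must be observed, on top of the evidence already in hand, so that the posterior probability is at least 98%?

5

Prior odds = 0.04/0.96 = 1/24.
Combined Bayes factor of the evidence already in hand = 1.3 × 3.5 = 4.55.
Odds after that evidence = (1/24) × 4.55 = 91/480.
Target odds = 0.98/0.02 = 49.
Need 4ⁿ ≥ 49 ÷ (91/480) = 3360/13.
4⁴ = 256 falls short of 3360/13 but 4⁵ = 1024 reaches it, so n = 5.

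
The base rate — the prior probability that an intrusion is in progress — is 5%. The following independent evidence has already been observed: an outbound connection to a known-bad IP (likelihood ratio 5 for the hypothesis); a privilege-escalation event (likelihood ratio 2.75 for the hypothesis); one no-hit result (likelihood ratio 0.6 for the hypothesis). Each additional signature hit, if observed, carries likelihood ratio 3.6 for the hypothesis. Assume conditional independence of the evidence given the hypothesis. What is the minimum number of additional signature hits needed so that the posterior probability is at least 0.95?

Prior odds = 0.05/0.95 = 1/19.
Combined Bayes factor of the evidence already in hand = 5 × 2.75 × 0.6 = 8.25.
Odds after that evidence = (1/19) × 8.25 = 33/76.
Target odds = 0.95/0.05 = 19.
Need 3.6ⁿ ≥ 19 ÷ (33/76) = 1444/33.
3.6² = 12.96 falls short of 1444/33 but 3.6³ = 46.656 reaches it, so n = 3.

3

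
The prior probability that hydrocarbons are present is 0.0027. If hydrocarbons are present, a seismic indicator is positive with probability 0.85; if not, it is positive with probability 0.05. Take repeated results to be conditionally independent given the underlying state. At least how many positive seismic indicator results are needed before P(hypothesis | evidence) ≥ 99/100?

4

Prior odds = 0.0027/0.9973 = 27/9973.
Likelihood ratio of a positive = 0.85/0.05 = 17.
Target odds: 0.99 ÷ 0.01 = 99.
Need (27/9973) × 17ⁿ ≥ 99, i.e. 17ⁿ ≥ 109703/3.
17³ = 4913 falls short of 109703/3 but 17⁴ = 83521 reaches it, so n = 4.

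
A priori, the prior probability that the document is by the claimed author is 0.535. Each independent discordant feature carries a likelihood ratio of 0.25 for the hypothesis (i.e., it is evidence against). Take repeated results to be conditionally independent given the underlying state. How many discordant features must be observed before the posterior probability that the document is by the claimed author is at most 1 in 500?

Prior odds = 0.535/0.465 = 107/93.
Likelihood ratio per discordant feature = 0.25.
Target odds: 0.002 ÷ 0.998 = 1/499.
Require 0.25ⁿ ≤ 1/499 ÷ (107/93) = 93/53393.
0.25⁴ = 0.00390625 is still above 93/53393 but 0.25⁵ = 1/1024 is at or below it, so n = 5.

5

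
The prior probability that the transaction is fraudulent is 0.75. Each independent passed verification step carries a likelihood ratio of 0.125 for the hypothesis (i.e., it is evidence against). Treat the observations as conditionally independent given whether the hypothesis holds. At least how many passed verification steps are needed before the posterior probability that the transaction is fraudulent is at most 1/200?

4

Prior odds = 0.75/0.25 = 3.
Likelihood ratio per passed verification step = 0.125.
Target posterior odds = 0.005/0.995 = 1/199.
Need 3 × 0.125ⁿ ≤ 1/199, i.e. 0.125ⁿ ≤ 1/597.
0.125³ = 0.001953125 is still above 1/597 but 0.125⁴ = 1/4096 is at or below it, so n = 4.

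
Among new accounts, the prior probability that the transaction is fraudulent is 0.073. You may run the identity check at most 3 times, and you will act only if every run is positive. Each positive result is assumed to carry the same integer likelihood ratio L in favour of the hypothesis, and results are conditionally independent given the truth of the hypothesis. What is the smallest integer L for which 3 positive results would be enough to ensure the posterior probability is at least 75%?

4

Prior odds = 0.073/0.927 = 73/927.
Target odds = 0.75/0.25 = 3.
Need L³ ≥ 3 ÷ (73/927) = 2781/73.
3³ = 27 < 2781/73 ≤ 64 = 4³, so L = 4.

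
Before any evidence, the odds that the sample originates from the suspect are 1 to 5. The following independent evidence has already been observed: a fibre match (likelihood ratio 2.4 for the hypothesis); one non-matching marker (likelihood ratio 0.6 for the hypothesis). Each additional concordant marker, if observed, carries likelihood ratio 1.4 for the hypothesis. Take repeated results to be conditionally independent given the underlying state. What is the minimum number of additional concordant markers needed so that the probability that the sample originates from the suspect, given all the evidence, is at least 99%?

18

Prior odds = 0.2.
Combined Bayes factor of the evidence already in hand = 2.4 × 0.6 = 1.44.
Odds after that evidence = 0.2 × 1.44 = 0.288.
Target odds = 0.99/0.01 = 99.
Need 1.4ⁿ ≥ 99 ÷ 0.288 = 343.75.
1.4¹⁷ ≈304.913 falls short of 343.75 but 1.4¹⁸ ≈426.879 reaches it, so n = 18.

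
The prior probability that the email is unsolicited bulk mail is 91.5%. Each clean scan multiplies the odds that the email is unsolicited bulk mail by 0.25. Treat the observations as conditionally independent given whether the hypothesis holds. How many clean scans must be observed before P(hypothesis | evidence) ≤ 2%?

Prior odds = 0.915/0.085 = 183/17.
Likelihood ratio per clean scan = 0.25.
Target posterior odds = 0.02/0.98 = 1/49.
Require 0.25ⁿ ≤ 1/49 ÷ (183/17) = 17/8967.
0.25⁴ = 0.00390625 is still above 17/8967 but 0.25⁵ = 1/1024 is at or below it, so n = 5.

5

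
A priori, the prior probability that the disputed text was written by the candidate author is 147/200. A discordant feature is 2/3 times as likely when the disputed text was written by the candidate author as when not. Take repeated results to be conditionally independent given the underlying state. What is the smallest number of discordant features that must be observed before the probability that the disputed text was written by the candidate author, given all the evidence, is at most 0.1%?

20

Prior odds: 0.735 ÷ 0.265 = 147/53.
Likelihood ratio per discordant feature = 2/3.
Target posterior odds = 0.001/0.999 = 1/999.
Require (2/3)ⁿ ≤ 1/999 ÷ (147/53) = 53/146853.
(2/3)¹⁹ ≈0.000451093 is still above 53/146853 but (2/3)²⁰ ≈0.000300729 is at or below it, so n = 20.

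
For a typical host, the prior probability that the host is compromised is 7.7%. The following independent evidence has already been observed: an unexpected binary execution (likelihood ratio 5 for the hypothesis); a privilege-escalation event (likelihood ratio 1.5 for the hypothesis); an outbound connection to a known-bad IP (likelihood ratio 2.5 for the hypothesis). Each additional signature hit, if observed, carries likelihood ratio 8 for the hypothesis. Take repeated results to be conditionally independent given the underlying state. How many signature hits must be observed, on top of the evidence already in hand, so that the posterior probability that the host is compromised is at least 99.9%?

Prior odds = 0.077/0.923 = 77/923.
Combined Bayes factor of the evidence already in hand = 5 × 1.5 × 2.5 = 18.75.
Odds after that evidence = (77/923) × 18.75 = 5775/3692.
Target odds = 0.999/0.001 = 999.
Need 8ⁿ ≥ 999 ÷ (5775/3692) = 1229436/1925.
8³ = 512 falls short of 1229436/1925 but 8⁴ = 4096 reaches it, so n = 4.

4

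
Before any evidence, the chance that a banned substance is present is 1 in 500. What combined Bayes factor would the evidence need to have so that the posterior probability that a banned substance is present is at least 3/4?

Prior odds = 0.002/0.998 = 1/499.
Target odds = 0.75/0.25 = 3.
Required Bayes factor = 3 ÷ (1/499) = 1497.

1497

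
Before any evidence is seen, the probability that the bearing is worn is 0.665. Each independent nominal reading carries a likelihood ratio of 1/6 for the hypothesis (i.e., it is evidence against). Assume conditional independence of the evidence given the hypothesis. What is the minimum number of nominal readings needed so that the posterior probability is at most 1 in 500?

Prior odds = 0.665/0.335 = 133/67.
Likelihood ratio per nominal reading = 1/6.
Target odds: 0.002 ÷ 0.998 = 1/499.
Require (1/6)ⁿ ≤ 1/499 ÷ (133/67) = 67/66367.
(1/6)³ = 1/216 is still above 67/66367 but (1/6)⁴ = 1/1296 is at or below it, so n = 4.

4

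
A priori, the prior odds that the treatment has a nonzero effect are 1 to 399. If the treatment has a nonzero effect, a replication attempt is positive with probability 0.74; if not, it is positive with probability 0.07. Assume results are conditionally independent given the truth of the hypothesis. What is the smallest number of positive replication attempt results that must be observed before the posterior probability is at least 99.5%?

5

Prior odds = 1/399.
Likelihood ratio of a positive = 0.74/0.07 = 74/7.
Target odds: 0.995 ÷ 0.005 = 199.
Require (74/7)ⁿ ≥ 199 ÷ (1/399) = 79401.
(74/7)⁴ = 29986576/2401 falls short of 79401 but (74/7)⁵ ≈132029 reaches it, so n = 5.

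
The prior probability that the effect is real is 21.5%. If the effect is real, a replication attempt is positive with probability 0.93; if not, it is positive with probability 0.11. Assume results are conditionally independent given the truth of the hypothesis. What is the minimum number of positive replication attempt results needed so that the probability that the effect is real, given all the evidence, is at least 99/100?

3

Prior odds = 0.215/0.785 = 43/157.
Likelihood ratio of a positive = 0.93/0.11 = 93/11.
Target posterior odds = 0.99/0.01 = 99.
Require (93/11)ⁿ ≥ 99 ÷ (43/157) = 15543/43.
(93/11)² = 8649/121 falls short of 15543/43 but (93/11)³ = 804357/1331 reaches it, so n = 3.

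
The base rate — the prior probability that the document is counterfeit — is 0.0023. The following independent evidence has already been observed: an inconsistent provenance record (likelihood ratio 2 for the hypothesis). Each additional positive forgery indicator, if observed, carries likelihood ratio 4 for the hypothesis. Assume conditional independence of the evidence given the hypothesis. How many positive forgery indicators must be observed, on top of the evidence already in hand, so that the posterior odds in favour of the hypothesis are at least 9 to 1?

6

Prior odds = 0.0023/0.9977 = 23/9977.
Bayes factor of the evidence already in hand = 2.
Odds after that evidence = (23/9977) × 2 = 46/9977.
Target odds = 9.
Need 4ⁿ ≥ 9 ÷ (46/9977) = 89793/46.
4⁵ = 1024 falls short of 89793/46 but 4⁶ = 4096 reaches it, so n = 6.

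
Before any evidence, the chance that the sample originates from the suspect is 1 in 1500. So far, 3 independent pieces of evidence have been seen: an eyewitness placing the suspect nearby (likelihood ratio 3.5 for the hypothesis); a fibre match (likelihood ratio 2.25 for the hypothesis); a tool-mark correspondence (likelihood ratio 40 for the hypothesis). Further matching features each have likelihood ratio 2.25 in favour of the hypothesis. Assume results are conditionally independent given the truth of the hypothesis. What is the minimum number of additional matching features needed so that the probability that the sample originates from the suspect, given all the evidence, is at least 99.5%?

Prior odds = (1/1500)/(1499/1500) = 1/1499.
Combined Bayes factor of the evidence already in hand = 3.5 × 2.25 × 40 = 315.
Odds after that evidence = (1/1499) × 315 = 315/1499.
Target odds = 0.995/0.005 = 199.
Need 2.25ⁿ ≥ 199 ÷ (315/1499) = 298301/315.
2.25⁸ = 43046721/65536 falls short of 298301/315 but 2.25⁹ = 387420489/262144 reaches it, so n = 9.

9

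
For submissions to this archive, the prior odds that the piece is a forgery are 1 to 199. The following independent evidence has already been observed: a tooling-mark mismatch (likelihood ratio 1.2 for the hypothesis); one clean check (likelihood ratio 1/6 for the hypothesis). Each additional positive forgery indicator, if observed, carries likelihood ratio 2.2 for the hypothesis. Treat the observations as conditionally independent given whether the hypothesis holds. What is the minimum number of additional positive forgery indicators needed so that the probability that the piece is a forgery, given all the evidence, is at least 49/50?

14

Prior odds = 1/199.
Combined Bayes factor of the evidence already in hand = 1.2 × (1/6) = 0.2.
Odds after that evidence = (1/199) × 0.2 = 1/995.
Target odds = 0.98/0.02 = 49.
Need 2.2ⁿ ≥ 49 ÷ (1/995) = 48755.
2.2¹³ ≈28281 falls short of 48755 but 2.2¹⁴ ≈62218.2 reaches it, so n = 14.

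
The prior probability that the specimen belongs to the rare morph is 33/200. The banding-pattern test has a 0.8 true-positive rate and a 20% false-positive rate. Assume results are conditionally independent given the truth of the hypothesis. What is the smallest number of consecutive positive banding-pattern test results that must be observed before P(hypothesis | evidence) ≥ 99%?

Prior odds: 0.165 ÷ 0.835 = 33/167.
Likelihood ratio of a positive result = 0.8/0.2 = 4.
Target odds: 0.99 ÷ 0.01 = 99.
Need (33/167) × 4ⁿ ≥ 99, i.e. 4ⁿ ≥ 501.
4⁴ = 256 falls short of 501 but 4⁵ = 1024 reaches it, so n = 5.

5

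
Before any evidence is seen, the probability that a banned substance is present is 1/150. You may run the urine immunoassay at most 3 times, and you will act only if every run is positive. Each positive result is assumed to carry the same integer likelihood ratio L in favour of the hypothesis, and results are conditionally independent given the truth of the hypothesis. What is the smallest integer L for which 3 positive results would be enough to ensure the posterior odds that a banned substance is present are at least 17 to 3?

Prior odds = (1/150)/(149/150) = 1/149.
Target odds = 17/3.
Need L³ ≥ 17/3 ÷ (1/149) = 2533/3.
9³ = 729 < 2533/3 ≤ 1000 = 10³, so L = 10.

10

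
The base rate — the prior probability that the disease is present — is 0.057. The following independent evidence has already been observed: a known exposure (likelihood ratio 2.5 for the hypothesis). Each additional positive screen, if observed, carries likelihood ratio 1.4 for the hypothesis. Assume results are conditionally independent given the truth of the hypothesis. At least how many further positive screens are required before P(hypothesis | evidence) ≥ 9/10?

Prior odds = 0.057/0.943 = 57/943.
Bayes factor of the evidence already in hand = 2.5.
Odds after that evidence = (57/943) × 2.5 = 285/1886.
Target odds = 0.9/0.1 = 9.
Need 1.4ⁿ ≥ 9 ÷ (285/1886) = 5658/95.
1.4¹² ≈56.6939 falls short of 5658/95 but 1.4¹³ ≈79.3715 reaches it, so n = 13.

13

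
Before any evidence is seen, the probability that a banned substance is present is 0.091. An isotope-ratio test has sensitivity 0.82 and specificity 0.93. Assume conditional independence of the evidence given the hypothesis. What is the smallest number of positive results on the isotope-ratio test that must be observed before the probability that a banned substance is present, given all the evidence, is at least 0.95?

3

Prior odds = 0.091/0.909 = 91/909.
False-positive rate = 1 − 0.93 = 0.07; likelihood ratio of a positive = 0.82/0.07 = 82/7.
Target posterior odds = 0.95/0.05 = 19.
Need (91/909) × (82/7)ⁿ ≥ 19, i.e. (82/7)ⁿ ≥ 17271/91.
(82/7)² = 6724/49 falls short of 17271/91 but (82/7)³ = 551368/343 reaches it, so n = 3.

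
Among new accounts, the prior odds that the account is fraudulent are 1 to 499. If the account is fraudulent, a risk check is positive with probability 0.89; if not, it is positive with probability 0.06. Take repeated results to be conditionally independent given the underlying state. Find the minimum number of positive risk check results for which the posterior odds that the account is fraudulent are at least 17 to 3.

Prior odds = 1/499.
Likelihood ratio of a positive = 0.89/0.06 = 89/6.
Target odds = 17/3.
Need (1/499) × (89/6)ⁿ ≥ 17/3, i.e. (89/6)ⁿ ≥ 8483/3.
(89/6)² = 7921/36 falls short of 8483/3 but (89/6)³ = 704969/216 reaches it, so n = 3.

3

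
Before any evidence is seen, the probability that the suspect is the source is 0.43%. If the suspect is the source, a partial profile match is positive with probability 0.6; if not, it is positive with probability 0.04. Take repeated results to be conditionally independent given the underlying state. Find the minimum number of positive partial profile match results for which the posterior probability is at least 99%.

Prior odds: 0.0043 ÷ 0.9957 = 43/9957.
Likelihood ratio of a positive = 0.6/0.04 = 15.
Target odds: 0.99 ÷ 0.01 = 99.
Need (43/9957) × 15ⁿ ≥ 99, i.e. 15ⁿ ≥ 985743/43.
15³ = 3375 falls short of 985743/43 but 15⁴ = 50625 reaches it, so n = 4.

4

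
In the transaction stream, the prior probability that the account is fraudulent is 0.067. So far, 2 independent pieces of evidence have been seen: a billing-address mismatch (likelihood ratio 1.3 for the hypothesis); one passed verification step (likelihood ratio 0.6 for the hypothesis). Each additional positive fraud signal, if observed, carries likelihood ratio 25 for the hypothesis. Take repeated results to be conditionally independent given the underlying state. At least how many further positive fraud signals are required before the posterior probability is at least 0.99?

3

Prior odds = 0.067/0.933 = 67/933.
Combined Bayes factor of the evidence already in hand = 1.3 × 0.6 = 0.78.
Odds after that evidence = (67/933) × 0.78 = 871/15550.
Target odds = 0.99/0.01 = 99.
Need 25ⁿ ≥ 99 ÷ (871/15550) = 1539450/871.
25² = 625 falls short of 1539450/871 but 25³ = 15625 reaches it, so n = 3.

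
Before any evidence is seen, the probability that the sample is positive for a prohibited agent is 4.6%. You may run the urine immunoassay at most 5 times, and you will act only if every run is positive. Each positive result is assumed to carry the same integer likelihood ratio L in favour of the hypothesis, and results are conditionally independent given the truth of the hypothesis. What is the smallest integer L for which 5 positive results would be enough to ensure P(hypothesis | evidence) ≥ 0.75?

Prior odds = 0.046/0.954 = 23/477.
Target odds = 0.75/0.25 = 3.
Need L⁵ ≥ 3 ÷ (23/477) = 1431/23.
2⁵ = 32 < 1431/23 ≤ 243 = 3⁵, so L = 3.

3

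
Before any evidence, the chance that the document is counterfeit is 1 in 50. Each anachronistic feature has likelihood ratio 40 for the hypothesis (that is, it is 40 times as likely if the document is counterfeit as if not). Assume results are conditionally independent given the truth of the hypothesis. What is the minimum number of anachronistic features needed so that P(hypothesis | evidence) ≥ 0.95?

Prior odds = 0.02/0.98 = 1/49.
Likelihood ratio per anachronistic feature = 40.
Target odds: 0.95 ÷ 0.05 = 19.
Require 40ⁿ ≥ 19 ÷ (1/49) = 931.
40¹ = 40 falls short of 931 but 40² = 1600 reaches it, so n = 2.

2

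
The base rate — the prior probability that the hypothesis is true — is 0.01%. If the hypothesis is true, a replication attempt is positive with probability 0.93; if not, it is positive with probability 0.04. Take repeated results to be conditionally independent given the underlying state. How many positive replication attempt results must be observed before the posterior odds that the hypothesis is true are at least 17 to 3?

Prior odds: 0.0001 ÷ 0.9999 = 1/9999.
Likelihood ratio of a positive = 0.93/0.04 = 23.25.
Target odds = 17/3.
Need (1/9999) × 23.25ⁿ ≥ 17/3, i.e. 23.25ⁿ ≥ 56661.
23.25³ = 804357/64 falls short of 56661 but 23.25⁴ = 74805201/256 reaches it, so n = 4.

4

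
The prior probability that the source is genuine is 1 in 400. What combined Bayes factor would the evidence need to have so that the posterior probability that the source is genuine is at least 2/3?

Prior odds = 0.0025/0.9975 = 1/399.
Target odds = (2/3)/(1/3) = 2.
Required Bayes factor = 2 ÷ (1/399) = 798.

798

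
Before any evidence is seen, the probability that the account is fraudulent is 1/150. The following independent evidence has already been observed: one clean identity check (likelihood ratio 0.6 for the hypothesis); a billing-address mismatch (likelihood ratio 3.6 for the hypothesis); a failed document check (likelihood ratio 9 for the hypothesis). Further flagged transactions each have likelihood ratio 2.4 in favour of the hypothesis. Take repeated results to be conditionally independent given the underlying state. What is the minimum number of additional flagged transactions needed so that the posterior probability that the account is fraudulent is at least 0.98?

7

Prior odds = (1/150)/(149/150) = 1/149.
Combined Bayes factor of the evidence already in hand = 0.6 × 3.6 × 9 = 19.44.
Odds after that evidence = (1/149) × 19.44 = 486/3725.
Target odds = 0.98/0.02 = 49.
Need 2.4ⁿ ≥ 49 ÷ (486/3725) = 182525/486.
2.4⁶ = 2985984/15625 falls short of 182525/486 but 2.4⁷ = 35831808/78125 reaches it, so n = 7.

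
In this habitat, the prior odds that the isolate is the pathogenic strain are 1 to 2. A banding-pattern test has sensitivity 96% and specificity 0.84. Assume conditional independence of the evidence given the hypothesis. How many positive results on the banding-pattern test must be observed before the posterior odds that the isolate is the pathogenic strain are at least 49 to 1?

3

Prior odds = 0.5.
False-positive rate = 1 − 0.84 = 0.16; likelihood ratio of a positive = 0.96/0.16 = 6.
Target odds = 49.
Require 6ⁿ ≥ 49 ÷ 0.5 = 98.
6² = 36 falls short of 98 but 6³ = 216 reaches it, so n = 3.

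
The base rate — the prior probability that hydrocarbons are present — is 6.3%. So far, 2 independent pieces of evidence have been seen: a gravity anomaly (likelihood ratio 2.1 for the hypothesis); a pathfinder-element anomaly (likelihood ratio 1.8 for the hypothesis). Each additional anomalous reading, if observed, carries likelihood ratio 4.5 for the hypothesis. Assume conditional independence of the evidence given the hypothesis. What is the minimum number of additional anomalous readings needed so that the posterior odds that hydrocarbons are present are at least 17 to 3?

3

Prior odds = 0.063/0.937 = 63/937.
Combined Bayes factor of the evidence already in hand = 2.1 × 1.8 = 3.78.
Odds after that evidence = (63/937) × 3.78 = 11907/46850.
Target odds = 17/3.
Need 4.5ⁿ ≥ 17/3 ÷ (11907/46850) = 796450/35721.
4.5² = 20.25 falls short of 796450/35721 but 4.5³ = 91.125 reaches it, so n = 3.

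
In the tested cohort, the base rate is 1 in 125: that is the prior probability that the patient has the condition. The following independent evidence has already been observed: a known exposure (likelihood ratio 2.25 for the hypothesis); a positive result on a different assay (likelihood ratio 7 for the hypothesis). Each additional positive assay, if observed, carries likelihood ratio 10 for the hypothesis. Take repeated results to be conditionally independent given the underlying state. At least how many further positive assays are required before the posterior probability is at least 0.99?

3

Prior odds = 0.008/0.992 = 1/124.
Combined Bayes factor of the evidence already in hand = 2.25 × 7 = 15.75.
Odds after that evidence = (1/124) × 15.75 = 63/496.
Target odds = 0.99/0.01 = 99.
Need 10ⁿ ≥ 99 ÷ (63/496) = 5456/7.
10² = 100 falls short of 5456/7 but 10³ = 1000 reaches it, so n = 3.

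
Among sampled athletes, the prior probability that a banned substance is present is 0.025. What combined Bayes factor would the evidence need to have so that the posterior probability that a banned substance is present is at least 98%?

Prior odds = 0.025/0.975 = 1/39.
Target odds = 0.98/0.02 = 49.
Required Bayes factor = 49 ÷ (1/39) = 1911.

1911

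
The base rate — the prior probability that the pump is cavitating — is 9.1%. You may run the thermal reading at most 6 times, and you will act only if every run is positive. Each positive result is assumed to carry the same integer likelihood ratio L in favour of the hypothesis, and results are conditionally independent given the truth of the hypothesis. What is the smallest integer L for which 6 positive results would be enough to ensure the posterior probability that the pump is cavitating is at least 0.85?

Prior odds = 0.091/0.909 = 91/909.
Target odds = 0.85/0.15 = 17/3.
Need L⁶ ≥ 17/3 ÷ (91/909) = 5151/91.
1⁶ = 1 < 5151/91 ≤ 64 = 2⁶, so L = 2.

2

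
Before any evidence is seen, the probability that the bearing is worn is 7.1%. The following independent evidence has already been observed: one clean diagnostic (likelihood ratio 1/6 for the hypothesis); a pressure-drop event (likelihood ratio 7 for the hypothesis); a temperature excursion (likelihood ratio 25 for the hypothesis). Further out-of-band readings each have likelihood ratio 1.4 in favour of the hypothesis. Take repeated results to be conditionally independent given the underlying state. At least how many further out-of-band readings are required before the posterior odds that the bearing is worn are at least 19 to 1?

7

Prior odds = 0.071/0.929 = 71/929.
Combined Bayes factor of the evidence already in hand = (1/6) × 7 × 25 = 175/6.
Odds after that evidence = (71/929) × 175/6 = 12425/5574.
Target odds = 19.
Need 1.4ⁿ ≥ 19 ÷ (12425/5574) = 105906/12425.
1.4⁶ = 117649/15625 falls short of 105906/12425 but 1.4⁷ = 823543/78125 reaches it, so n = 7.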